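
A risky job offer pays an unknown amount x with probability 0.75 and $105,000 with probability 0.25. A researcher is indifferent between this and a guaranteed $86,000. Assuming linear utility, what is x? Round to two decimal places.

x = $79,666.67

0.75·x + 0.25·105000 = 86000
0.75·x = 86000 − 26250 = 59750
x = 59750 / 0.75 = 79666.6667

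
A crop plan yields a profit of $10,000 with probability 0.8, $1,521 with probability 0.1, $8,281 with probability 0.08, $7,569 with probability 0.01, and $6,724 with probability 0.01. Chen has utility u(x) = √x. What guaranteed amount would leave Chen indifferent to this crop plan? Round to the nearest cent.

E[u] = 0.8·√10000 + 0.1·√1521 + 0.08·√8281 + 0.01·√7569 + 0.01·√6724 = 0.8·100 + 0.1·39 + 0.08·91 + 0.01·87 + 0.01·82 = 92.87
CE = (92.87)² = 8624.8369

$8,624.84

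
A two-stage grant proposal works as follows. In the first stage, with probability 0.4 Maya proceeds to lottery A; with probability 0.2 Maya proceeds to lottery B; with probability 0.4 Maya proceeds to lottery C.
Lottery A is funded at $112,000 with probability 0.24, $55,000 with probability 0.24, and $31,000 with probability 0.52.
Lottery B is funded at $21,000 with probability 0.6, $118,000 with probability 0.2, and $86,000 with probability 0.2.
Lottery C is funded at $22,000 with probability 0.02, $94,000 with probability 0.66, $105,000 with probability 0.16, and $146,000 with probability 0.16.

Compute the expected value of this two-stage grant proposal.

EV(A) = 0.24 × 112000 + 0.24 × 55000 + 0.52 × 31000 = 26880 + 13200 + 16120 = 56200
EV(B) = 0.6 × 21000 + 0.2 × 118000 + 0.2 × 86000 = 12600 + 23600 + 17200 = 53400
EV(C) = 0.02 × 22000 + 0.66 × 94000 + 0.16 × 105000 + 0.16 × 146000 = 440 + 62040 + 16800 + 23360 = 102640
Overall = 0.4 × 56200 + 0.2 × 53400 + 0.4 × 102640 = 22480 + 10680 + 41056 = 74216

$74,216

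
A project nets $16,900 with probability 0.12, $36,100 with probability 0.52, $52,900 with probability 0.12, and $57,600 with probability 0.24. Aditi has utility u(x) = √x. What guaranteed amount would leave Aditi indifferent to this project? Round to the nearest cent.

$39,840.16

E[u] = 0.12·√16900 + 0.52·√36100 + 0.12·√52900 + 0.24·√57600 = 0.12·130 + 0.52·190 + 0.12·230 + 0.24·240 = 199.6
CE = (199.6)² = 39840.16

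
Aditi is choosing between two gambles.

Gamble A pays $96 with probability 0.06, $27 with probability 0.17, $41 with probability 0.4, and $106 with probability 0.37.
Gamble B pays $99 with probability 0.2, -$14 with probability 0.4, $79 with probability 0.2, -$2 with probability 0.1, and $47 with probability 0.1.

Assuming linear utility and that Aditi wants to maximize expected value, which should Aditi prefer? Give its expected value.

Gamble A ($65.97)

Gamble A = 0.06 × 96 + 0.17 × 27 + 0.4 × 41 + 0.37 × 106 = 5.76 + 4.59 + 16.4 + 39.22 = 65.97
Gamble B = 0.2 × 99 + 0.4 × (-14) + 0.2 × 79 + 0.1 × (-2) + 0.1 × 47 = 19.8 − 5.6 + 15.8 − 0.2 + 4.7 = 34.5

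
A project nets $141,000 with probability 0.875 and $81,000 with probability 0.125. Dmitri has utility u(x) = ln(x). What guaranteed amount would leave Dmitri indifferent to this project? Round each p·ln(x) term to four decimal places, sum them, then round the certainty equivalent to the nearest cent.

$131,570.75

E[u] = 0.875·ln(141000) + 0.125·ln(81000) = 10.3745 + 1.4128 = 11.7873
CE = e^11.7873 ≈ 131570.75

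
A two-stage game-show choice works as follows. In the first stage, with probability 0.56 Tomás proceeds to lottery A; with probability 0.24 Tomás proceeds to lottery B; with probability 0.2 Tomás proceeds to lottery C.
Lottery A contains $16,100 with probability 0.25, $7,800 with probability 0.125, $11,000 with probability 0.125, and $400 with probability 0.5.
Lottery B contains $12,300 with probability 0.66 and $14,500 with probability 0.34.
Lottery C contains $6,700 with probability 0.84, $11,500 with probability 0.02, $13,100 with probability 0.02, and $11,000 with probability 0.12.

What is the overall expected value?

EV(A) = 0.25 × 16100 + 0.125 × 7800 + 0.125 × 11000 + 0.5 × 400 = 4025 + 975 + 1375 + 200 = 6575
EV(B) = 0.66 × 12300 + 0.34 × 14500 = 8118 + 4930 = 13048
EV(C) = 0.84 × 6700 + 0.02 × 11500 + 0.02 × 13100 + 0.12 × 11000 = 5628 + 230 + 262 + 1320 = 7440
Overall = 0.56 × 6575 + 0.24 × 13048 + 0.2 × 7440 = 3682 + 3131.52 + 1488 = 8301.52

$8,301.52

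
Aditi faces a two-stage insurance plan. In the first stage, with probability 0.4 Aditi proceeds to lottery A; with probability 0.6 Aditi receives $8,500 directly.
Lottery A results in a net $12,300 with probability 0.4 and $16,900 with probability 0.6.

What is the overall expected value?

EV(A) = 0.4 × 12300 + 0.6 × 16900 = 4920 + 10140 = 15060
Branch B: 8500 (certain)
Overall = 0.4 × 15060 + 0.6 × 8500 = 6024 + 5100 = 11124

$11,124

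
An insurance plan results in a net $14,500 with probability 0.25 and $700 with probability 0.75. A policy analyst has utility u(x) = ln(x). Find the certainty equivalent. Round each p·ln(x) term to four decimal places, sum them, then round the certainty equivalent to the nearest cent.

$1,493.38

E[u] = 0.25·ln(14500) + 0.75·ln(700) = 2.3955 + 4.9133 = 7.3088
CE = e^7.3088 ≈ 1493.38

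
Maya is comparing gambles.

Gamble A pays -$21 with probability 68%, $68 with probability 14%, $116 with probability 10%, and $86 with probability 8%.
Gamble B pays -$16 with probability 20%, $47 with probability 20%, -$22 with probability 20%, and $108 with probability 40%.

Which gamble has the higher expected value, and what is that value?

Gamble A = 0.68 × (-21) + 0.14 × 68 + 0.1 × 116 + 0.08 × 86 = -14.28 + 9.52 + 11.6 + 6.88 = 13.72
Gamble B = 0.2 × (-16) + 0.2 × 47 + 0.2 × (-22) + 0.4 × 108 = -3.2 + 9.4 − 4.4 + 43.2 = 45

Gamble B ($45)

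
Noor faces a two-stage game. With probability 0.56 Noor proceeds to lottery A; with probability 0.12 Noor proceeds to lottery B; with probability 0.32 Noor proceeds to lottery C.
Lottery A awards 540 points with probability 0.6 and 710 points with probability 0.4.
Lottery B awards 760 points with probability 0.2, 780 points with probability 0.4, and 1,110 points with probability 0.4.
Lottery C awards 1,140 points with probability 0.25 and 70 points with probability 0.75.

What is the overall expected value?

EV(A) = 0.6 × 540 + 0.4 × 710 = 324 + 284 = 608
EV(B) = 0.2 × 760 + 0.4 × 780 + 0.4 × 1110 = 152 + 312 + 444 = 908
EV(C) = 0.25 × 1140 + 0.75 × 70 = 285 + 52.5 = 337.5
Overall = 0.56 × 608 + 0.12 × 908 + 0.32 × 337.5 = 340.48 + 108.96 + 108 = 557.44

557.44 points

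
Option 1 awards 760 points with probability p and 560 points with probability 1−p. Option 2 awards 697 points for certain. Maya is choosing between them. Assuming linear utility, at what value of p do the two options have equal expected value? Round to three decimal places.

p = 0.685

p·760 + (1−p)·560 = 697
200p + 560 = 697
p = (697 − 560) / 200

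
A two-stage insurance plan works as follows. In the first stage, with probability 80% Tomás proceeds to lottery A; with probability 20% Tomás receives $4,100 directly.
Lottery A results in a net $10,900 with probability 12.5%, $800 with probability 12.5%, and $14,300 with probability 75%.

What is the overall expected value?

$10,570

EV(A) = 0.125 × 10900 + 0.125 × 800 + 0.75 × 14300 = 1362.5 + 100 + 10725 = 12187.5
Branch B: 4100 (certain)
Overall = 0.8 × 12187.5 + 0.2 × 4100 = 9750 + 820 = 10570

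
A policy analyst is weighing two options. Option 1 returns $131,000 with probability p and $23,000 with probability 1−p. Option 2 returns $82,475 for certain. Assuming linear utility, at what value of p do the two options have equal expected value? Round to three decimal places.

p·131000 + (1−p)·23000 = 82475
108000p + 23000 = 82475
p = (82475 − 23000) / 108000

p = 0.551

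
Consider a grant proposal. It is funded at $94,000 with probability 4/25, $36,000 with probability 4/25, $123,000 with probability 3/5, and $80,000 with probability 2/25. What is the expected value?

EV = 4/25 × 94000 + 4/25 × 36000 + 3/5 × 123000 + 2/25 × 80000 = 15040 + 5760 + 73800 + 6400 = 101000

$101,000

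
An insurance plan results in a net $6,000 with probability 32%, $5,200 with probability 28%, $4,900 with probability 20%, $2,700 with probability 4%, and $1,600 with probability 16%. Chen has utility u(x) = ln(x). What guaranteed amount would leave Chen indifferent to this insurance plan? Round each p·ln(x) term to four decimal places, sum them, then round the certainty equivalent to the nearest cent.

E[u] = 0.32·ln(6000) + 0.28·ln(5200) + 0.2·ln(4900) + 0.04·ln(2700) + 0.16·ln(1600) = 2.7838 + 2.3958 + 1.6994 + 0.3160 + 1.1804 = 8.3754
CE = e^8.3754 ≈ 4339.00

$4,339.00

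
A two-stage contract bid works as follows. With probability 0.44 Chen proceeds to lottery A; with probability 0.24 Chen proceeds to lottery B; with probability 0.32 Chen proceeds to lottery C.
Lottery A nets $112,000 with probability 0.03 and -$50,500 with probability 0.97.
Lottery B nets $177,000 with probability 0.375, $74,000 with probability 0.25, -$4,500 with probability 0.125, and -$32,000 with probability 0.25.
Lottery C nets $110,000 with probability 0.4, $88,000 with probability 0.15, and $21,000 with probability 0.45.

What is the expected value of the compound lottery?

EV(A) = 0.03 × 112000 + 0.97 × (-50500) = 3360 − 48985 = -45625
EV(B) = 0.375 × 177000 + 0.25 × 74000 + 0.125 × (-4500) + 0.25 × (-32000) = 66375 + 18500 − 562.5 − 8000 = 76312.5
EV(C) = 0.4 × 110000 + 0.15 × 88000 + 0.45 × 21000 = 44000 + 13200 + 9450 = 66650
Overall = 0.44 × (-45625) + 0.24 × 76312.5 + 0.32 × 66650 = -20075 + 18315 + 21328 = 19568

$19,568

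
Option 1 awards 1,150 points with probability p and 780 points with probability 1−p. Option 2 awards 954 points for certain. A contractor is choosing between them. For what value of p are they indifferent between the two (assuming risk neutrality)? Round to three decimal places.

p = 0.470

p·1150 + (1−p)·780 = 954
370p + 780 = 954
p = (954 − 780) / 370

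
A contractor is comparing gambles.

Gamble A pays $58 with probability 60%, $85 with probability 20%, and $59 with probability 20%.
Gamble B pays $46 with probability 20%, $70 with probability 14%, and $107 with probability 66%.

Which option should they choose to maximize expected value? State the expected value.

Gamble B ($89.62)

Gamble A = 0.6 × 58 + 0.2 × 85 + 0.2 × 59 = 34.8 + 17 + 11.8 = 63.6
Gamble B = 0.2 × 46 + 0.14 × 70 + 0.66 × 107 = 9.2 + 9.8 + 70.62 = 89.62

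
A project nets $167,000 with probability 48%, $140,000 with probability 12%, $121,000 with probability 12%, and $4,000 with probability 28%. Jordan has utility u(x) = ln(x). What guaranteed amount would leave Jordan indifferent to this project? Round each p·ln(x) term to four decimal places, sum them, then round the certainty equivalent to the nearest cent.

$55,326.10

E[u] = 0.48·ln(167000) + 0.12·ln(140000) + 0.12·ln(121000) + 0.28·ln(4000) = 5.7724 + 1.4219 + 1.4044 + 2.3223 = 10.9210
CE = e^10.9210 ≈ 55326.10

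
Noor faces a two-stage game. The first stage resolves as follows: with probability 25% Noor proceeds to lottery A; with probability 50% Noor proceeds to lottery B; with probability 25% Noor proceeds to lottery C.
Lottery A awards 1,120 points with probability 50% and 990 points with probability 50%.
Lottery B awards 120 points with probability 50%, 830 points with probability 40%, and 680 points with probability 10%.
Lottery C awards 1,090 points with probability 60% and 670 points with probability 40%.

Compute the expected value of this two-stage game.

724.25 points

EV(A) = 0.5 × 1120 + 0.5 × 990 = 560 + 495 = 1055
EV(B) = 0.5 × 120 + 0.4 × 830 + 0.1 × 680 = 60 + 332 + 68 = 460
EV(C) = 0.6 × 1090 + 0.4 × 670 = 654 + 268 = 922
Overall = 0.25 × 1055 + 0.5 × 460 + 0.25 × 922 = 263.75 + 230 + 230.5 = 724.25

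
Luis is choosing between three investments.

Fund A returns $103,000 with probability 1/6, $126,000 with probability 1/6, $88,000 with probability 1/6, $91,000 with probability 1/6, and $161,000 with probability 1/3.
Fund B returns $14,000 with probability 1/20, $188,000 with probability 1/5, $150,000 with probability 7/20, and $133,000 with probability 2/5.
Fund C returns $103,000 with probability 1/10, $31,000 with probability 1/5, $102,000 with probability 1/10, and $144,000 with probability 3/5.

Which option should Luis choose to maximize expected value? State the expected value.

Fund A = 1/6 × 103000 + 1/6 × 126000 + 1/6 × 88000 + 1/6 × 91000 + 1/3 × 161000 = 17166.6667 + 21000 + 14666.6667 + 15166.6667 + 53666.6667 = 121666.6667
Fund B = 1/20 × 14000 + 1/5 × 188000 + 7/20 × 150000 + 2/5 × 133000 = 700 + 37600 + 52500 + 53200 = 144000
Fund C = 1/10 × 103000 + 1/5 × 31000 + 1/10 × 102000 + 3/5 × 144000 = 10300 + 6200 + 10200 + 86400 = 113100

Fund B ($144,000)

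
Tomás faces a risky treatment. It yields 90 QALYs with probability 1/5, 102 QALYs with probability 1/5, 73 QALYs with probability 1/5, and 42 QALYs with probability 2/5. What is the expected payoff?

EV = 1/5 × 90 + 1/5 × 102 + 1/5 × 73 + 2/5 × 42 = 18 + 20.4 + 14.6 + 16.8 = 69.8

69.8 QALYs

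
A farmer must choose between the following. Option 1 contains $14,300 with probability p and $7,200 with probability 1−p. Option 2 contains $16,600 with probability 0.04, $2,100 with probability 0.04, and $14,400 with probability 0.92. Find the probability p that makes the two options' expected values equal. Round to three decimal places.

EV(Option 2) = 0.04 × 16600 + 0.04 × 2100 + 0.92 × 14400 = 664 + 84 + 13248 = 13996
p·14300 + (1−p)·7200 = 13996
7100p + 7200 = 13996
p = (13996 − 7200) / 7100

p = 0.957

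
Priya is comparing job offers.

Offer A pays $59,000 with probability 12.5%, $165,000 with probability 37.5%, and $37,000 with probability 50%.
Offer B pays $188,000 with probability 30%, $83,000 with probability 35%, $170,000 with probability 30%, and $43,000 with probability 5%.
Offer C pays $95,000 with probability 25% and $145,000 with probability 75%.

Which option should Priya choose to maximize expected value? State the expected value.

Offer A = 0.125 × 59000 + 0.375 × 165000 + 0.5 × 37000 = 7375 + 61875 + 18500 = 87750
Offer B = 0.3 × 188000 + 0.35 × 83000 + 0.3 × 170000 + 0.05 × 43000 = 56400 + 29050 + 51000 + 2150 = 138600
Offer C = 0.25 × 95000 + 0.75 × 145000 = 23750 + 108750 = 132500

Offer B ($138,600)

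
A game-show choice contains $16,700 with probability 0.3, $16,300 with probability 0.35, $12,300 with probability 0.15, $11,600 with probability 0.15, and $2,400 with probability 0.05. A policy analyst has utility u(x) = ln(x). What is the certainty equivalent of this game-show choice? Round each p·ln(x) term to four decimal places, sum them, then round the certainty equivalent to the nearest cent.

$13,590.14

E[u] = 0.3·ln(16700) + 0.35·ln(16300) + 0.15·ln(12300) + 0.15·ln(11600) + 0.05·ln(2400) = 2.9169 + 3.3946 + 1.4126 + 1.4038 + 0.3892 = 9.5171
CE = e^9.5171 ≈ 13590.14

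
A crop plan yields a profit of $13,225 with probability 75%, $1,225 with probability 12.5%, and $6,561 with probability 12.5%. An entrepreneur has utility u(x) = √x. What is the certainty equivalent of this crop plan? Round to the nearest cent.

$10,150.56

E[u] = 0.75·√13225 + 0.125·√1225 + 0.125·√6561 = 0.75·115 + 0.125·35 + 0.125·81 = 100.75
CE = (100.75)² = 10150.5625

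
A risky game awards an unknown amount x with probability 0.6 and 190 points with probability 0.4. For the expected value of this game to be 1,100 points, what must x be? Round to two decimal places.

0.6·x + 0.4·190 = 1100
0.6·x = 1100 − 76 = 1024
x = 1024 / 0.6 = 1706.6667

x = 1706.67 points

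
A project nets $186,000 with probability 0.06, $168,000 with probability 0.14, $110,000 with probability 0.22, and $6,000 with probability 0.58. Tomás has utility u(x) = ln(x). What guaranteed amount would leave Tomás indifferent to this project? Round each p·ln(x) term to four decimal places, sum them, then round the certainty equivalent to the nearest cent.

E[u] = 0.06·ln(186000) + 0.14·ln(168000) + 0.22·ln(110000) + 0.58·ln(6000) = 0.7280 + 1.6844 + 2.5538 + 5.0457 = 10.0119
CE = e^10.0119 ≈ 22290.15

$22,290.15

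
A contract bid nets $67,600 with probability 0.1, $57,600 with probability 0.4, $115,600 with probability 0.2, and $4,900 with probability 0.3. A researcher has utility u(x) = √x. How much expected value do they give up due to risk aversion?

$9,869

E[u] = 0.1·√67600 + 0.4·√57600 + 0.2·√115600 + 0.3·√4900 = 0.1·260 + 0.4·240 + 0.2·340 + 0.3·70 = 211
CE = (211)² = 44521
Risk premium = EV − CE = 54390 − 44521 = 9869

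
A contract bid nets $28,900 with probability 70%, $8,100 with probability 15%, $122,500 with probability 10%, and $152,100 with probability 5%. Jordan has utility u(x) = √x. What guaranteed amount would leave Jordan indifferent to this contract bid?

E[u] = 0.7·√28900 + 0.15·√8100 + 0.1·√122500 + 0.05·√152100 = 0.7·170 + 0.15·90 + 0.1·350 + 0.05·390 = 187
CE = (187)² = 34969

$34,969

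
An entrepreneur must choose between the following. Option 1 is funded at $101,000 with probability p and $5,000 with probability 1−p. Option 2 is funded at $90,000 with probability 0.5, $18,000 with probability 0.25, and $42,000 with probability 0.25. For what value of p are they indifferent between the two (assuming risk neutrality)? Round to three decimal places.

p = 0.573

EV(Option 2) = 0.5 × 90000 + 0.25 × 18000 + 0.25 × 42000 = 45000 + 4500 + 10500 = 60000
p·101000 + (1−p)·5000 = 60000
96000p + 5000 = 60000
p = (60000 − 5000) / 96000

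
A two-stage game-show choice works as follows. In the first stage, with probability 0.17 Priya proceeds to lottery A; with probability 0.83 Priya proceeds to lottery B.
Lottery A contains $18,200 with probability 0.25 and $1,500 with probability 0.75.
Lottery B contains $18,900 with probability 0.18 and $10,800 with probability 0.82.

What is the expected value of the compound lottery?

$11,138.89

EV(A) = 0.25 × 18200 + 0.75 × 1500 = 4550 + 1125 = 5675
EV(B) = 0.18 × 18900 + 0.82 × 10800 = 3402 + 8856 = 12258
Overall = 0.17 × 5675 + 0.83 × 12258 = 964.75 + 10174.14 = 11138.89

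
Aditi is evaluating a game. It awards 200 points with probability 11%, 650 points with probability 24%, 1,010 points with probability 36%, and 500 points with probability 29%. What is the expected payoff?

686.6 points

EV = 0.11 × 200 + 0.24 × 650 + 0.36 × 1010 + 0.29 × 500 = 22 + 156 + 363.6 + 145 = 686.6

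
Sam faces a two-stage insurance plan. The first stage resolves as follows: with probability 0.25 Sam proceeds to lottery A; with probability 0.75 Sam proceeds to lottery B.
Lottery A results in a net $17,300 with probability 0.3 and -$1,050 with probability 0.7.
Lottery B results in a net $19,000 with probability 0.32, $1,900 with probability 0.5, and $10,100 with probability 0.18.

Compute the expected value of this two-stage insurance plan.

$7,749.75

EV(A) = 0.3 × 17300 + 0.7 × (-1050) = 5190 − 735 = 4455
EV(B) = 0.32 × 19000 + 0.5 × 1900 + 0.18 × 10100 = 6080 + 950 + 1818 = 8848
Overall = 0.25 × 4455 + 0.75 × 8848 = 1113.75 + 6636 = 7749.75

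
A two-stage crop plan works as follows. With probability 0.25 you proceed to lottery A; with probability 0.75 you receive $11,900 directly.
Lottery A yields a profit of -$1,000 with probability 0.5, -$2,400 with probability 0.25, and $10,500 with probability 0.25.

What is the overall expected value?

$9,306.25

EV(A) = 0.5 × (-1000) + 0.25 × (-2400) + 0.25 × 10500 = -500 − 600 + 2625 = 1525
Branch B: 11900 (certain)
Overall = 0.25 × 1525 + 0.75 × 11900 = 381.25 + 8925 = 9306.25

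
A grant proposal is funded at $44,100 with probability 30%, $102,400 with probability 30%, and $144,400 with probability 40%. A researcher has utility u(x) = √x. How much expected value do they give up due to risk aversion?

E[u] = 0.3·√44100 + 0.3·√102400 + 0.4·√144400 = 0.3·210 + 0.3·320 + 0.4·380 = 311
CE = (311)² = 96721
Risk premium = EV − CE = 101710 − 96721 = 4989

$4,989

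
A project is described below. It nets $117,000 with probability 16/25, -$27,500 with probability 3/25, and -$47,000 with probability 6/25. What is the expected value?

EV = 16/25 × 117000 + 3/25 × (-27500) + 6/25 × (-47000) = 74880 − 3300 − 11280 = 60300

$60,300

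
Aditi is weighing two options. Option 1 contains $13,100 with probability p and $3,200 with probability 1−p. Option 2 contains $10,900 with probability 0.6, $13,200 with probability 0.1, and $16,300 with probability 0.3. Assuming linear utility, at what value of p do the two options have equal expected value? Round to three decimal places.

p = 0.965

EV(Option 2) = 0.6 × 10900 + 0.1 × 13200 + 0.3 × 16300 = 6540 + 1320 + 4890 = 12750
p·13100 + (1−p)·3200 = 12750
9900p + 3200 = 12750
p = (12750 − 3200) / 9900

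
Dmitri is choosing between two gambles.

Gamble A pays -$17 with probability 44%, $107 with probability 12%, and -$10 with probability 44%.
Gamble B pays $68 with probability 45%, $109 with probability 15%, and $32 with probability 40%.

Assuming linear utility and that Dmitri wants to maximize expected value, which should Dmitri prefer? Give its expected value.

Gamble A = 0.44 × (-17) + 0.12 × 107 + 0.44 × (-10) = -7.48 + 12.84 − 4.4 = 0.96
Gamble B = 0.45 × 68 + 0.15 × 109 + 0.4 × 32 = 30.6 + 16.35 + 12.8 = 59.75

Gamble B ($59.75)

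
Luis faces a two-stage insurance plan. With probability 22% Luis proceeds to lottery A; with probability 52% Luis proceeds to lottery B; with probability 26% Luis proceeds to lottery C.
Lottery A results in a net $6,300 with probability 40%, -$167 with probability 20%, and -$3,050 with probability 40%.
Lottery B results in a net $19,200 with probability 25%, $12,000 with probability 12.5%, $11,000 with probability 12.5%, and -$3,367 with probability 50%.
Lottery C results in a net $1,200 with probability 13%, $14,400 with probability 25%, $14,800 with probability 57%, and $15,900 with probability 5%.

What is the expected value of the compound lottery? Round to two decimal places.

$6,770.85

EV(A) = 0.4 × 6300 + 0.2 × (-167) + 0.4 × (-3050) = 2520 − 33.4 − 1220 = 1266.6
EV(B) = 0.25 × 19200 + 0.125 × 12000 + 0.125 × 11000 + 0.5 × (-3367) = 4800 + 1500 + 1375 − 1683.5 = 5991.5
EV(C) = 0.13 × 1200 + 0.25 × 14400 + 0.57 × 14800 + 0.05 × 15900 = 156 + 3600 + 8436 + 795 = 12987
Overall = 0.22 × 1266.6 + 0.52 × 5991.5 + 0.26 × 12987 = 278.652 + 3115.58 + 3376.62 = 6770.852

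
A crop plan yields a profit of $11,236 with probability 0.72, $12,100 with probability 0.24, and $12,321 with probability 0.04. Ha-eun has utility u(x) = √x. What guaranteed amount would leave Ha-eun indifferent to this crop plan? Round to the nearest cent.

$11,483.27

E[u] = 0.72·√11236 + 0.24·√12100 + 0.04·√12321 = 0.72·106 + 0.24·110 + 0.04·111 = 107.16
CE = (107.16)² = 11483.2656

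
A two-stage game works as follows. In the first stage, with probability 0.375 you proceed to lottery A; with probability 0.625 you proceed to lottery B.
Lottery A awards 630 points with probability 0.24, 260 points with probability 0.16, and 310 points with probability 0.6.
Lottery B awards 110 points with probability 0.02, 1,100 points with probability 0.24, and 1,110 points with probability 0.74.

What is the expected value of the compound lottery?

821.8 points

EV(A) = 0.24 × 630 + 0.16 × 260 + 0.6 × 310 = 151.2 + 41.6 + 186 = 378.8
EV(B) = 0.02 × 110 + 0.24 × 1100 + 0.74 × 1110 = 2.2 + 264 + 821.4 = 1087.6
Overall = 0.375 × 378.8 + 0.625 × 1087.6 = 142.05 + 679.75 = 821.8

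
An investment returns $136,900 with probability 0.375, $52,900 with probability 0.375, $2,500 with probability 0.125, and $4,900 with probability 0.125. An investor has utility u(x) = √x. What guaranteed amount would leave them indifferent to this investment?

$57,600

E[u] = 0.375·√136900 + 0.375·√52900 + 0.125·√2500 + 0.125·√4900 = 0.375·370 + 0.375·230 + 0.125·50 + 0.125·70 = 240
CE = (240)² = 57600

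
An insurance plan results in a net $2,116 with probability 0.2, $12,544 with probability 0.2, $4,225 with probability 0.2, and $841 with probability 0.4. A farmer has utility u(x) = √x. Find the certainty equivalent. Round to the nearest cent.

E[u] = 0.2·√2116 + 0.2·√12544 + 0.2·√4225 + 0.4·√841 = 0.2·46 + 0.2·112 + 0.2·65 + 0.4·29 = 56.2
CE = (56.2)² = 3158.44

$3,158.44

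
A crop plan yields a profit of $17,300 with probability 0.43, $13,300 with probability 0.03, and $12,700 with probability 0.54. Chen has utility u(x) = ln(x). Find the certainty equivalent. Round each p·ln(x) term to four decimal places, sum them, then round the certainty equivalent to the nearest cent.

E[u] = 0.43·ln(17300) + 0.03·ln(13300) + 0.54·ln(12700) = 4.1961 + 0.2849 + 5.1027 = 9.5837
CE = e^9.5837 ≈ 14526.07

$14,526.07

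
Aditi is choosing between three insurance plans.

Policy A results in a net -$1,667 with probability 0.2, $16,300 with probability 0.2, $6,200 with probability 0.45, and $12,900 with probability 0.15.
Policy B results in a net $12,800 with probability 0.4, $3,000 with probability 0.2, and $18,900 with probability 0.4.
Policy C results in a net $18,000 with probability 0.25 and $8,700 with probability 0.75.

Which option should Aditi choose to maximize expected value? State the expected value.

Policy A = 0.2 × (-1667) + 0.2 × 16300 + 0.45 × 6200 + 0.15 × 12900 = -333.4 + 3260 + 2790 + 1935 = 7651.6
Policy B = 0.4 × 12800 + 0.2 × 3000 + 0.4 × 18900 = 5120 + 600 + 7560 = 13280
Policy C = 0.25 × 18000 + 0.75 × 8700 = 4500 + 6525 = 11025

Policy B ($13,280)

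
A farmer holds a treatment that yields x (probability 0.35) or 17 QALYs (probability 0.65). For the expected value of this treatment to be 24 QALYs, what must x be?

x = 37 QALYs

0.35·x + 0.65·17 = 24
0.35·x = 24 − 11.05 = 12.95
x = 12.95 / 0.35 = 37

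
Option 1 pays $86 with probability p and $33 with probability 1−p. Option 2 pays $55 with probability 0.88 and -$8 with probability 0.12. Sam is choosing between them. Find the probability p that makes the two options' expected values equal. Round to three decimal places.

p = 0.272

EV(Option 2) = 0.88 × 55 + 0.12 × (-8) = 48.4 − 0.96 = 47.44
p·86 + (1−p)·33 = 47.44
53p + 33 = 47.44
p = (47.44 − 33) / 53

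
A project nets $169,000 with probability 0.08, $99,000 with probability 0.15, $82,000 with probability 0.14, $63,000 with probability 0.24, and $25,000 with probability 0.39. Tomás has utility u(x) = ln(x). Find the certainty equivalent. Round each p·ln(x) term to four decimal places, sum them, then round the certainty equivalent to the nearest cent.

E[u] = 0.08·ln(169000) + 0.15·ln(99000) + 0.14·ln(82000) + 0.24·ln(63000) + 0.39·ln(25000) = 0.9630 + 1.7254 + 1.5840 + 2.6522 + 3.9494 = 10.8740
CE = e^10.8740 ≈ 52785.93

$52,785.93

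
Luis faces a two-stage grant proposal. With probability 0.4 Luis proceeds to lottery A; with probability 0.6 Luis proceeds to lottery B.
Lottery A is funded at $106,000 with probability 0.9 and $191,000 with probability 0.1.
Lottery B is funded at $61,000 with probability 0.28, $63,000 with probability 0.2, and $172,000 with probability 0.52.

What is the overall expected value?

$117,272

EV(A) = 0.9 × 106000 + 0.1 × 191000 = 95400 + 19100 = 114500
EV(B) = 0.28 × 61000 + 0.2 × 63000 + 0.52 × 172000 = 17080 + 12600 + 89440 = 119120
Overall = 0.4 × 114500 + 0.6 × 119120 = 45800 + 71472 = 117272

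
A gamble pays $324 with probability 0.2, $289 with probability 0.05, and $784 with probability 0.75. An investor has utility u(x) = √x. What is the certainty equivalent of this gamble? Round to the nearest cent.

$647.70

E[u] = 0.2·√324 + 0.05·√289 + 0.75·√784 = 0.2·18 + 0.05·17 + 0.75·28 = 25.45
CE = (25.45)² = 647.7025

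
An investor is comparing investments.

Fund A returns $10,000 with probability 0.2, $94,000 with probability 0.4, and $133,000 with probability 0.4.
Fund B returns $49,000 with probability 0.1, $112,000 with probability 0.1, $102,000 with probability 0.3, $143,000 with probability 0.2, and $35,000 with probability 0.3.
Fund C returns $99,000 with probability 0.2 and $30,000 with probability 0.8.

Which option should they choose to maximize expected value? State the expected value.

Fund A = 0.2 × 10000 + 0.4 × 94000 + 0.4 × 133000 = 2000 + 37600 + 53200 = 92800
Fund B = 0.1 × 49000 + 0.1 × 112000 + 0.3 × 102000 + 0.2 × 143000 + 0.3 × 35000 = 4900 + 11200 + 30600 + 28600 + 10500 = 85800
Fund C = 0.2 × 99000 + 0.8 × 30000 = 19800 + 24000 = 43800

Fund A ($92,800)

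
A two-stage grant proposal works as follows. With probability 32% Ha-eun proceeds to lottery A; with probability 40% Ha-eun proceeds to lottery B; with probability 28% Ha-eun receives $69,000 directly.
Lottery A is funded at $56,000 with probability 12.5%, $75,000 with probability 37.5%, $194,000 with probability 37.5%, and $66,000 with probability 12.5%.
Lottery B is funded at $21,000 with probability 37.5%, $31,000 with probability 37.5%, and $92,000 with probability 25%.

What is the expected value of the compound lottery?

$73,480

EV(A) = 0.125 × 56000 + 0.375 × 75000 + 0.375 × 194000 + 0.125 × 66000 = 7000 + 28125 + 72750 + 8250 = 116125
EV(B) = 0.375 × 21000 + 0.375 × 31000 + 0.25 × 92000 = 7875 + 11625 + 23000 = 42500
Branch C: 69000 (certain)
Overall = 0.32 × 116125 + 0.4 × 42500 + 0.28 × 69000 = 37160 + 17000 + 19320 = 73480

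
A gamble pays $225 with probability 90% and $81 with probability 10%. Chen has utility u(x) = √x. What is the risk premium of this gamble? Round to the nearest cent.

E[u] = 0.9·√225 + 0.1·√81 = 0.9·15 + 0.1·9 = 14.4
CE = (14.4)² = 207.36
Risk premium = EV − CE = 210.6 − 207.36 = 3.24

$3.24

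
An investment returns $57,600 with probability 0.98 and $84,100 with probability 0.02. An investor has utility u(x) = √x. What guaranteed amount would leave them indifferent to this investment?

$58,081

E[u] = 0.98·√57600 + 0.02·√84100 = 0.98·240 + 0.02·290 = 241
CE = (241)² = 58081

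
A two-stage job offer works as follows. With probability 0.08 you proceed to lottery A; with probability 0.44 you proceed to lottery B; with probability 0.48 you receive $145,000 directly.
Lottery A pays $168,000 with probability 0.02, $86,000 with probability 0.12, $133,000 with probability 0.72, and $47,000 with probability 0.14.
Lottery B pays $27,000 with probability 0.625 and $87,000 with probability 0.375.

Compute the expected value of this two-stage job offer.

EV(A) = 0.02 × 168000 + 0.12 × 86000 + 0.72 × 133000 + 0.14 × 47000 = 3360 + 10320 + 95760 + 6580 = 116020
EV(B) = 0.625 × 27000 + 0.375 × 87000 = 16875 + 32625 = 49500
Branch C: 145000 (certain)
Overall = 0.08 × 116020 + 0.44 × 49500 + 0.48 × 145000 = 9281.6 + 21780 + 69600 = 100661.6

$100,661.60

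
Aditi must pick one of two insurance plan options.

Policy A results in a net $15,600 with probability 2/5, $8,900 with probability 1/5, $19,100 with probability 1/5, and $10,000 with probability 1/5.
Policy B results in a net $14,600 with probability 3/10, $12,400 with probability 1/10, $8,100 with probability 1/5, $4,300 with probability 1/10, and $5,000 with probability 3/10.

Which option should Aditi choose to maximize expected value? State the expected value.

Policy A ($13,840)

Policy A = 2/5 × 15600 + 1/5 × 8900 + 1/5 × 19100 + 1/5 × 10000 = 6240 + 1780 + 3820 + 2000 = 13840
Policy B = 3/10 × 14600 + 1/10 × 12400 + 1/5 × 8100 + 1/10 × 4300 + 3/10 × 5000 = 4380 + 1240 + 1620 + 430 + 1500 = 9170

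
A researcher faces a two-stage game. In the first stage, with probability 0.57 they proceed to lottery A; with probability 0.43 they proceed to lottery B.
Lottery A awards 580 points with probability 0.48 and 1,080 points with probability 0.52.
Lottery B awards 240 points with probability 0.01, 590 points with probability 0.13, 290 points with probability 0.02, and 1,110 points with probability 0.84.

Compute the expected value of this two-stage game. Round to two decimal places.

916.24 points

EV(A) = 0.48 × 580 + 0.52 × 1080 = 278.4 + 561.6 = 840
EV(B) = 0.01 × 240 + 0.13 × 590 + 0.02 × 290 + 0.84 × 1110 = 2.4 + 76.7 + 5.8 + 932.4 = 1017.3
Overall = 0.57 × 840 + 0.43 × 1017.3 = 478.8 + 437.439 = 916.239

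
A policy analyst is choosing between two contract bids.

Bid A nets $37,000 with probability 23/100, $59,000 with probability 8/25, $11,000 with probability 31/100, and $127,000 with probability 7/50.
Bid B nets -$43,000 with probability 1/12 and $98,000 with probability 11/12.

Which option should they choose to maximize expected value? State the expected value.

Bid B ($86,250)

Bid A = 23/100 × 37000 + 8/25 × 59000 + 31/100 × 11000 + 7/50 × 127000 = 8510 + 18880 + 3410 + 17780 = 48580
Bid B = 1/12 × (-43000) + 11/12 × 98000 = -3583.3333 + 89833.3333 = 86250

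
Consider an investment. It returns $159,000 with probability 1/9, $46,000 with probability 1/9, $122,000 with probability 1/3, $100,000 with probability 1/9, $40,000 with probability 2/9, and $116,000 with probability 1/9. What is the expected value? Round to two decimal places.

EV = 1/9 × 159000 + 1/9 × 46000 + 1/3 × 122000 + 1/9 × 100000 + 2/9 × 40000 + 1/9 × 116000 = 17666.6667 + 5111.1111 + 40666.6667 + 11111.1111 + 8888.8889 + 12888.8889 = 96333.3333

$96,333.33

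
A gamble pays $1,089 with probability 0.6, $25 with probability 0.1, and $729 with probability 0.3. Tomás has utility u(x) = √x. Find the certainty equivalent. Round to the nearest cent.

E[u] = 0.6·√1089 + 0.1·√25 + 0.3·√729 = 0.6·33 + 0.1·5 + 0.3·27 = 28.4
CE = (28.4)² = 806.56

$806.56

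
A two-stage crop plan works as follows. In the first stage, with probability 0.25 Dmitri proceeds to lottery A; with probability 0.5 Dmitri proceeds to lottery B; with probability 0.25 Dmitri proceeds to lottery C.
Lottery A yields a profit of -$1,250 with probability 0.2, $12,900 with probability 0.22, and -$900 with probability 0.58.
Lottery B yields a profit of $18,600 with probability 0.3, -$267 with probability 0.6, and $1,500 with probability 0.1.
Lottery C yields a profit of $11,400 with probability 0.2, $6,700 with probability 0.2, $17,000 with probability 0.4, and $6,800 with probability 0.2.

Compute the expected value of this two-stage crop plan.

$6,246.40

EV(A) = 0.2 × (-1250) + 0.22 × 12900 + 0.58 × (-900) = -250 + 2838 − 522 = 2066
EV(B) = 0.3 × 18600 + 0.6 × (-267) + 0.1 × 1500 = 5580 − 160.2 + 150 = 5569.8
EV(C) = 0.2 × 11400 + 0.2 × 6700 + 0.4 × 17000 + 0.2 × 6800 = 2280 + 1340 + 6800 + 1360 = 11780
Overall = 0.25 × 2066 + 0.5 × 5569.8 + 0.25 × 11780 = 516.5 + 2784.9 + 2945 = 6246.4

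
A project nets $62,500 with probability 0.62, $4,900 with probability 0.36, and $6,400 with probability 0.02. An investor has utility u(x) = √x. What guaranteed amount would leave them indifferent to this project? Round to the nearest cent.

E[u] = 0.62·√62500 + 0.36·√4900 + 0.02·√6400 = 0.62·250 + 0.36·70 + 0.02·80 = 181.8
CE = (181.8)² = 33051.24

$33,051.24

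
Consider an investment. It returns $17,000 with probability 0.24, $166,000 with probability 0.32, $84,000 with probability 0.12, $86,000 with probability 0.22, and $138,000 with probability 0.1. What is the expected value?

$100,000

EV = 0.24 × 17000 + 0.32 × 166000 + 0.12 × 84000 + 0.22 × 86000 + 0.1 × 138000 = 4080 + 53120 + 10080 + 18920 + 13800 = 100000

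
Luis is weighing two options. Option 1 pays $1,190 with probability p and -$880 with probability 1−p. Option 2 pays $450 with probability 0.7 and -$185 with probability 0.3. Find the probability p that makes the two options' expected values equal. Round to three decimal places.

EV(Option 2) = 0.7 × 450 + 0.3 × (-185) = 315 − 55.5 = 259.5
p·1190 + (1−p)·(-880) = 259.5
2070p − 880 = 259.5
p = (259.5 + 880) / 2070

p = 0.550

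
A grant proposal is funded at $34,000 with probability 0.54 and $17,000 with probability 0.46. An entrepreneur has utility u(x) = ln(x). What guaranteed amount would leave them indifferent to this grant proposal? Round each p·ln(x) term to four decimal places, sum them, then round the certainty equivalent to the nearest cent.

E[u] = 0.54·ln(34000) + 0.46·ln(17000) = 5.6344 + 4.4808 = 10.1152
CE = e^10.1152 ≈ 24715.85

$24,715.85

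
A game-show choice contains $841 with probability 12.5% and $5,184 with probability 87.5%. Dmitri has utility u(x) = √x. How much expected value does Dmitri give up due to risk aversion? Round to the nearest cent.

E[u] = 0.125·√841 + 0.875·√5184 = 0.125·29 + 0.875·72 = 66.625
CE = (66.625)² = 4438.890625
Risk premium = EV − CE = 4641.125 − 4438.890625 = 202.234375

$202.23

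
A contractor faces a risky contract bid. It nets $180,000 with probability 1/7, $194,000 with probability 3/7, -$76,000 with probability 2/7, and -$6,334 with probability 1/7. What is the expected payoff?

EV = 1/7 × 180000 + 3/7 × 194000 + 2/7 × (-76000) + 1/7 × (-6334) = 25714.2857 + 83142.8571 − 21714.2857 − 904.8571 = 86238

$86,238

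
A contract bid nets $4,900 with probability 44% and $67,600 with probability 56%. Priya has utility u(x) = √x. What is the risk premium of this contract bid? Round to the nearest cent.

E[u] = 0.44·√4900 + 0.56·√67600 = 0.44·70 + 0.56·260 = 176.4
CE = (176.4)² = 31116.96
Risk premium = EV − CE = 40012 − 31116.96 = 8895.04

$8,895.04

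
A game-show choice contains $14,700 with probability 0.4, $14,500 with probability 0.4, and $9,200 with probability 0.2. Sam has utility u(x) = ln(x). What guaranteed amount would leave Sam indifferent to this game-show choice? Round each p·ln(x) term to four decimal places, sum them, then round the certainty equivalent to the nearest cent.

E[u] = 0.4·ln(14700) + 0.4·ln(14500) + 0.2·ln(9200) = 3.8382 + 3.8328 + 1.8254 = 9.4964
CE = e^9.4964 ≈ 13311.72

$13,311.72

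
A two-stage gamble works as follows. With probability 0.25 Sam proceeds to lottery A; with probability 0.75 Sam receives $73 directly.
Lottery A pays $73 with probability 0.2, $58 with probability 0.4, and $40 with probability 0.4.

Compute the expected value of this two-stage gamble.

$68.20

EV(A) = 0.2 × 73 + 0.4 × 58 + 0.4 × 40 = 14.6 + 23.2 + 16 = 53.8
Branch B: 73 (certain)
Overall = 0.25 × 53.8 + 0.75 × 73 = 13.45 + 54.75 = 68.2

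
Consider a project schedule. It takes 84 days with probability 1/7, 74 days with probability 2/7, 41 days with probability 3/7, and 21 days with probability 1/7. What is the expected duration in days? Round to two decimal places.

EV = 1/7 × 84 + 2/7 × 74 + 3/7 × 41 + 1/7 × 21 = 12 + 21.1429 + 17.5714 + 3 = 53.7143

53.71 days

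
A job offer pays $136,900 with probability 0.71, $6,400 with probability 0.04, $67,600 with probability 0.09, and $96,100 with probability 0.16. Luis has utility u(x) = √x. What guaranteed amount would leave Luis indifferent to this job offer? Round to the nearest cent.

$114,853.21

E[u] = 0.71·√136900 + 0.04·√6400 + 0.09·√67600 + 0.16·√96100 = 0.71·370 + 0.04·80 + 0.09·260 + 0.16·310 = 338.9
CE = (338.9)² = 114853.21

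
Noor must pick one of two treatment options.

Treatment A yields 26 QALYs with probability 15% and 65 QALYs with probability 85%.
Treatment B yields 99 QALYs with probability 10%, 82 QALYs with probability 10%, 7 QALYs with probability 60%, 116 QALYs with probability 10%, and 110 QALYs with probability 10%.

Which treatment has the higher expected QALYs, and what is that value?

Treatment A (59.15 QALYs)

Treatment A = 0.15 × 26 + 0.85 × 65 = 3.9 + 55.25 = 59.15
Treatment B = 0.1 × 99 + 0.1 × 82 + 0.6 × 7 + 0.1 × 116 + 0.1 × 110 = 9.9 + 8.2 + 4.2 + 11.6 + 11 = 44.9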